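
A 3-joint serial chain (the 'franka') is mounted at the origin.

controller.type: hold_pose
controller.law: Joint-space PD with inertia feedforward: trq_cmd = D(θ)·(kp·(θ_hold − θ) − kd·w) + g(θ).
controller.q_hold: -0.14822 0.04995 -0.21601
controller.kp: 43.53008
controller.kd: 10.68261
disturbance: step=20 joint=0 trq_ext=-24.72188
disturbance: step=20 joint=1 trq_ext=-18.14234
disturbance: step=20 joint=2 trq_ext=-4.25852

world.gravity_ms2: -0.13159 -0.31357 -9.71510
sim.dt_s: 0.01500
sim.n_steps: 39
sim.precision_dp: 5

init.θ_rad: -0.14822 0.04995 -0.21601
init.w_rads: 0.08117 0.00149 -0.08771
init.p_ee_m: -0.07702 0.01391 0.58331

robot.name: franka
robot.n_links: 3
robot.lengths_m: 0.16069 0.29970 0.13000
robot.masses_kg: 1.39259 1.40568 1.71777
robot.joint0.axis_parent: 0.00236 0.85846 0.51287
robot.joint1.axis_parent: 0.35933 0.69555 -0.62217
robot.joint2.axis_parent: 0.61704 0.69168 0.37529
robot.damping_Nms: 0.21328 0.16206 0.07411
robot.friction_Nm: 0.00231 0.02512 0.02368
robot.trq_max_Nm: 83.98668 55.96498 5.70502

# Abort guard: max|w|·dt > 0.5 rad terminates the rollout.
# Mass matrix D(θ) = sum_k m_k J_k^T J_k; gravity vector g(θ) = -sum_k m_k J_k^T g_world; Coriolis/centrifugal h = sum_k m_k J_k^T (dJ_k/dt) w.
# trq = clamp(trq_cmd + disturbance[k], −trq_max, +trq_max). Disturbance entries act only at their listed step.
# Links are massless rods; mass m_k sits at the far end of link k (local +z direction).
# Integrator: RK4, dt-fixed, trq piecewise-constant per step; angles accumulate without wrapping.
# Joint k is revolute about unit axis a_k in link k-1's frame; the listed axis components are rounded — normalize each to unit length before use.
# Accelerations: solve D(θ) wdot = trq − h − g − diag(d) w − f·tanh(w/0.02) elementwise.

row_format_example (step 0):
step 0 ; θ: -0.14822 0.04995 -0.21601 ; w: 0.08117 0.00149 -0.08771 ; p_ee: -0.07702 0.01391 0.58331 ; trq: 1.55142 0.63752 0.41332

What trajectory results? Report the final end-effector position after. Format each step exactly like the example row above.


step 1 ; θ: -0.14707 0.04985 -0.21686 ; w: 0.07070 -0.01156 -0.03104 ; p_ee: -0.07655 0.01396 0.58336 ; trq: 1.59496 0.65848 0.41323
step 2 ; θ: -0.14611 0.04966 -0.21711 ; w: 0.05700 -0.00958 -0.01208 ; p_ee: -0.07614 0.01397 0.58340 ; trq: 1.63650 0.67739 0.41456
step 3 ; θ: -0.14534 0.04954 -0.21720 ; w: 0.04418 -0.00423 -0.00829 ; p_ee: -0.07580 0.01397 0.58344 ; trq: 1.67584 0.69605 0.41704
step 4 ; θ: -0.14475 0.04947 -0.21724 ; w: 0.03361 -0.00060 -0.00646 ; p_ee: -0.07553 0.01396 0.58348 ; trq: 1.71293 0.71457 0.41986
step 5 ; θ: -0.14430 0.04945 -0.21725 ; w: 0.02491 0.00161 -0.00537 ; p_ee: -0.07532 0.01395 0.58351 ; trq: 1.74775 0.73261 0.42280
step 6 ; θ: -0.14397 0.04945 -0.21725 ; w: 0.01772 0.00282 -0.00458 ; p_ee: -0.07516 0.01394 0.58353 ; trq: 1.78032 0.74988 0.42572
step 7 ; θ: -0.14374 0.04946 -0.21723 ; w: 0.01174 0.00341 -0.00401 ; p_ee: -0.07504 0.01393 0.58354 ; trq: 1.81064 0.76622 0.42854
step 8 ; θ: -0.14359 0.04948 -0.21721 ; w: 0.00675 0.00362 -0.00363 ; p_ee: -0.07496 0.01392 0.58356 ; trq: 1.83877 0.78154 0.43122
step 9 ; θ: -0.14351 0.04950 -0.21719 ; w: 0.00260 0.00360 -0.00341 ; p_ee: -0.07491 0.01391 0.58356 ; trq: 1.86477 0.79579 0.43375
step 10 ; θ: -0.14348 0.04951 -0.21717 ; w: -0.00086 0.00347 -0.00329 ; p_ee: -0.07489 0.01390 0.58357 ; trq: 1.88871 0.80897 0.43610
step 11 ; θ: -0.14351 0.04953 -0.21714 ; w: -0.00373 0.00329 -0.00325 ; p_ee: -0.07490 0.01390 0.58357 ; trq: 1.91069 0.82109 0.43827
step 12 ; θ: -0.14357 0.04955 -0.21711 ; w: -0.00609 0.00308 -0.00326 ; p_ee: -0.07492 0.01389 0.58356 ; trq: 1.93081 0.83219 0.44026
step 13 ; θ: -0.14366 0.04956 -0.21709 ; w: -0.00801 0.00288 -0.00329 ; p_ee: -0.07496 0.01389 0.58356 ; trq: 1.94918 0.84231 0.44206
step 14 ; θ: -0.14378 0.04956 -0.21706 ; w: -0.00954 0.00270 -0.00333 ; p_ee: -0.07502 0.01389 0.58355 ; trq: 1.96590 0.85150 0.44370
step 15 ; θ: -0.14392 0.04957 -0.21704 ; w: -0.01075 0.00255 -0.00338 ; p_ee: -0.07508 0.01390 0.58354 ; trq: 1.98107 0.85981 0.44517
step 16 ; θ: -0.14408 0.04957 -0.21702 ; w: -0.01167 0.00242 -0.00342 ; p_ee: -0.07516 0.01390 0.58353 ; trq: 1.99479 0.86730 0.44649
step 17 ; θ: -0.14425 0.04958 -0.21699 ; w: -0.01234 0.00231 -0.00347 ; p_ee: -0.07524 0.01390 0.58352 ; trq: 2.00715 0.87403 0.44766
step 18 ; θ: -0.14443 0.04958 -0.21697 ; w: -0.01279 0.00222 -0.00351 ; p_ee: -0.07533 0.01391 0.58351 ; trq: 2.01826 0.88005 0.44870
step 19 ; θ: -0.14461 0.04957 -0.21695 ; w: -0.01306 0.00216 -0.00355 ; p_ee: -0.07541 0.01391 0.58350 ; trq: 2.02820 0.88541 0.44962
step 20 ; θ: -0.14479 0.04957 -0.21693 ; w: -0.01317 0.00211 -0.00358 ; p_ee: -0.07551 0.01392 0.58349 ; trq: -22.68481 -17.25218 -3.80809
step 21 ; θ: -0.14506 0.04237 -0.21719 ; w: -0.02450 -0.95419 -0.04776 ; p_ee: -0.07774 0.01520 0.58315 ; trq: 6.17656 3.93154 1.16519
step 22 ; θ: -0.14555 0.02959 -0.21831 ; w: -0.04020 -0.75338 -0.09395 ; p_ee: -0.08176 0.01751 0.58247 ; trq: 5.84433 3.69946 1.11134
step 23 ; θ: -0.14624 0.01957 -0.21986 ; w: -0.05017 -0.58686 -0.10878 ; p_ee: -0.08512 0.01938 0.58187 ; trq: 5.52613 3.47675 1.05862
step 24 ; θ: -0.14704 0.01182 -0.22148 ; w: -0.05525 -0.44918 -0.10336 ; p_ee: -0.08788 0.02086 0.58134 ; trq: 5.22278 3.26394 1.00751
step 25 ; θ: -0.14788 0.00595 -0.22292 ; w: -0.05636 -0.33569 -0.08564 ; p_ee: -0.09010 0.02201 0.58090 ; trq: 4.93493 3.06144 0.95832
step 26 ; θ: -0.14872 0.00163 -0.22403 ; w: -0.05441 -0.24233 -0.06129 ; p_ee: -0.09185 0.02286 0.58055 ; trq: 4.66308 2.86957 0.91130
step 27 ; θ: -0.14950 -0.00142 -0.22476 ; w: -0.05034 -0.16538 -0.03493 ; p_ee: -0.09317 0.02347 0.58029 ; trq: 4.40748 2.68851 0.86666
step 28 ; θ: -0.15023 -0.00340 -0.22512 ; w: -0.04564 -0.09951 -0.01528 ; p_ee: -0.09413 0.02386 0.58010 ; trq: 4.16821 2.51833 0.82506
step 29 ; θ: -0.15088 -0.00446 -0.22529 ; w: -0.04137 -0.04072 -0.00844 ; p_ee: -0.09477 0.02408 0.57998 ; trq: 3.94510 2.35904 0.78716
step 30 ; θ: -0.15146 -0.00471 -0.22537 ; w: -0.03412 0.00295 0.00185 ; p_ee: -0.09513 0.02416 0.57991 ; trq: 3.73789 2.21223 0.75248
step 31 ; θ: -0.15189 -0.00445 -0.22529 ; w: -0.02242 0.03052 0.01145 ; p_ee: -0.09525 0.02413 0.57989 ; trq: 3.54632 2.08096 0.72234
step 32 ; θ: -0.15214 -0.00382 -0.22509 ; w: -0.01158 0.05323 0.01395 ; p_ee: -0.09518 0.02403 0.57992 ; trq: 3.36996 1.96088 0.69551
step 33 ; θ: -0.15224 -0.00288 -0.22487 ; w: -0.00214 0.07168 0.01520 ; p_ee: -0.09494 0.02386 0.57997 ; trq: 3.20825 1.85031 0.67096
step 34 ; θ: -0.15221 -0.00170 -0.22464 ; w: 0.00592 0.08644 0.01598 ; p_ee: -0.09457 0.02364 0.58006 ; trq: 3.06054 1.74873 0.64849
step 35 ; θ: -0.15207 -0.00032 -0.22439 ; w: 0.01271 0.09794 0.01653 ; p_ee: -0.09408 0.02338 0.58016 ; trq: 2.92612 1.65571 0.62795
step 36 ; θ: -0.15184 0.00121 -0.22414 ; w: 0.01834 0.10660 0.01693 ; p_ee: -0.09350 0.02309 0.58028 ; trq: 2.80420 1.57079 0.60925
step 37 ; θ: -0.15153 0.00285 -0.22388 ; w: 0.02292 0.11282 0.01719 ; p_ee: -0.09285 0.02278 0.58041 ; trq: 2.69403 1.49352 0.59225
step 38 ; θ: -0.15116 0.00457 -0.22362 ; w: 0.02656 0.11696 0.01732 ; p_ee: -0.09215 0.02246 0.58054 ; trq: 2.59485 1.42344 0.57686
step 39 ; θ: -0.15074 0.00634 -0.22336 ; w: 0.02933 0.11933 0.01733 ; p_ee: -0.09141 0.02212 0.58069
final p_ee position (m): -0.09141 0.02212 0.58069


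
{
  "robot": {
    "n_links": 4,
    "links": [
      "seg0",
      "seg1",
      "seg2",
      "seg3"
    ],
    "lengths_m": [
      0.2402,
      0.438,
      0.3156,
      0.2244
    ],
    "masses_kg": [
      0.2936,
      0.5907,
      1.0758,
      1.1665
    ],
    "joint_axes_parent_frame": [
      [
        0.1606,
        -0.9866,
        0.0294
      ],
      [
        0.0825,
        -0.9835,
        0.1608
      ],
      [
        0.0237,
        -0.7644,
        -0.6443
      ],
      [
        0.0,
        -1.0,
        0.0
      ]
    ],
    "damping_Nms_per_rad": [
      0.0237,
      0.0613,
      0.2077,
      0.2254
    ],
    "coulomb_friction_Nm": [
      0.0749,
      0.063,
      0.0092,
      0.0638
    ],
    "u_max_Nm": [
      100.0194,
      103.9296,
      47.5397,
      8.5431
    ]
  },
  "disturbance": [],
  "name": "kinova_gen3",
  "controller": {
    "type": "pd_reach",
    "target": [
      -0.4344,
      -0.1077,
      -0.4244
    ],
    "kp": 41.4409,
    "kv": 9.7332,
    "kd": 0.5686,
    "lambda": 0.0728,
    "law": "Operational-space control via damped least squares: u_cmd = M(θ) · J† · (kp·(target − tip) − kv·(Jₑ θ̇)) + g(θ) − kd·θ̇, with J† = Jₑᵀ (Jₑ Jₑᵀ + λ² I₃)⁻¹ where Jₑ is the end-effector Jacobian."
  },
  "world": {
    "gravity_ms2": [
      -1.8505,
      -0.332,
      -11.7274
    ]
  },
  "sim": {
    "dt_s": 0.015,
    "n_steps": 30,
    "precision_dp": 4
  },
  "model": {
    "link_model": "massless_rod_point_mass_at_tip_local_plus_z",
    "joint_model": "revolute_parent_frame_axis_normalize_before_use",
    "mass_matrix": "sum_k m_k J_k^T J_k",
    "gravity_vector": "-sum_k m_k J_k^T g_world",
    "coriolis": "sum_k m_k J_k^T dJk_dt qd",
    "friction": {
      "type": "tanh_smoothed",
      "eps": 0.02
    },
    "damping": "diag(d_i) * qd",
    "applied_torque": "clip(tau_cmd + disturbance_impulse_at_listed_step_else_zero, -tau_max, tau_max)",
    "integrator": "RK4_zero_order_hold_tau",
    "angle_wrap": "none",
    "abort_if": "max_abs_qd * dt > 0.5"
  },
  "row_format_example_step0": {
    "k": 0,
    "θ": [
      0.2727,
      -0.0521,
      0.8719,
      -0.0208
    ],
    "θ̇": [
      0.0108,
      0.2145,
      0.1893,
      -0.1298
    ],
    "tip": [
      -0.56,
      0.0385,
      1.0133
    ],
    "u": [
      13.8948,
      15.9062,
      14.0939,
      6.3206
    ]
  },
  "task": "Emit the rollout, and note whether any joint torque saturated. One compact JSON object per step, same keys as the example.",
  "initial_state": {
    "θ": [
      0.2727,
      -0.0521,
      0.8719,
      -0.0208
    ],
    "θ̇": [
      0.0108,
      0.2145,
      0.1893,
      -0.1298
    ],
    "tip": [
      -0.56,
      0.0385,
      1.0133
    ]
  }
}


{"k":1,"\u03b8":[0.2607,-0.0328,0.8806,-0.0226],"\u03b8\u0307":[-1.5745,2.316,0.9682,-0.0927],"tip":[-0.5647,0.0401,1.0082],"u":[7.7363,9.0855,10.8946,5.0804]}
{"k":2,"\u03b8":[0.2347,0.0044,0.9025,-0.0226],"\u03b8\u0307":[-1.9034,2.6738,1.9367,0.0862],"tip":[-0.5722,0.0451,0.9975],"u":[1.7409,4.2252,8.0884,3.9706]}
{"k":3,"\u03b8":[0.2025,0.0492,0.9365,-0.0196],"\u03b8\u0307":[-2.3893,3.29,2.5758,0.3319],"tip":[-0.5814,0.0531,0.9819],"u":[-3.5899,-0.2142,5.7623,2.9821]}
{"k":4,"\u03b8":[0.1633,0.103,0.9786,-0.0127],"\u03b8\u0307":[-2.8277,3.8687,3.0296,0.5976],"tip":[-0.5915,0.0632,0.9617],"u":[-7.725,-3.6257,3.776,2.1081]}
{"k":5,"\u03b8":[0.1178,0.1652,1.0264,-0.0019],"\u03b8\u0307":[-3.2175,4.4078,3.3408,0.836],"tip":[-0.6016,0.0747,0.937],"u":[-10.3572,-5.8415,2.0748,1.3511]}
{"k":6,"\u03b8":[0.0669,0.2351,1.078,0.0121],"\u03b8\u0307":[-3.5439,4.8901,3.5369,1.032],"tip":[-0.611,0.0871,0.9081],"u":[-11.6009,-6.9971,0.6054,0.6953]}
{"k":7,"\u03b8":[0.0117,0.3118,1.1318,0.0287],"\u03b8\u0307":[-3.7978,5.3055,3.6405,1.1767],"tip":[-0.6191,0.0996,0.8754],"u":[-11.8571,-7.4448,-0.6879,0.124]}
{"k":8,"\u03b8":[-0.0467,0.394,1.1866,0.0471],"\u03b8\u0307":[-3.9776,5.652,3.67,1.2686],"tip":[-0.6257,0.1118,0.8393],"u":[-11.5919,-7.5794,-1.851,-0.3786]}
{"k":9,"\u03b8":[-0.1072,0.481,1.2414,0.0665],"\u03b8\u0307":[-4.0875,5.9332,3.6391,1.3131],"tip":[-0.6305,0.1232,0.8001],"u":[-11.1823,-7.7147,-2.9094,-0.8241]}
{"k":10,"\u03b8":[-0.1689,0.5716,1.2953,0.0863],"\u03b8\u0307":[-4.1353,6.1558,3.558,1.3184],"tip":[-0.6337,0.1334,0.7584],"u":[-10.8697,-8.0455,-3.8669,-1.2177]}
{"k":11,"\u03b8":[-0.2308,0.6652,1.3478,0.1059],"\u03b8\u0307":[-4.1295,6.3261,3.4343,1.2933],"tip":[-0.6352,0.1422,0.7147],"u":[-10.7769,-8.6617,-4.7112,-1.5585]}
{"k":12,"\u03b8":[-0.2924,0.761,1.3981,0.125],"\u03b8\u0307":[-4.078,6.4498,3.2735,1.2454],"tip":[-0.6353,0.1495,0.6694],"u":[-10.945,-9.58,-5.4216,-1.8416]}
{"k":13,"\u03b8":[-0.3528,0.8583,1.4458,0.1432],"\u03b8\u0307":[-3.9875,6.5302,3.0804,1.1808],"tip":[-0.6341,0.1551,0.623],"u":[-11.3654,-10.7727,-5.9761,-2.0605]}
{"k":14,"\u03b8":[-0.4116,0.9564,1.4904,0.1603],"\u03b8\u0307":[-3.8633,6.5695,2.8591,1.1041],"tip":[-0.6319,0.1591,0.5759],"u":[-12.0035,-12.189,-6.3573,-2.2096]}
{"k":15,"\u03b8":[-0.4684,1.0549,1.5314,0.1763],"\u03b8\u0307":[-3.7093,6.5682,2.6135,1.0187],"tip":[-0.6289,0.1616,0.5284],"u":[-12.8127,-13.7691,-6.5553,-2.2856]}
{"k":16,"\u03b8":[-0.5226,1.153,1.5687,0.1909],"\u03b8\u0307":[-3.5284,6.5263,2.3479,0.9271],"tip":[-0.6253,0.1626,0.481],"u":[-13.7429,-15.4521,-6.5698,-2.2885]}
{"k":17,"\u03b8":[-0.5739,1.2503,1.6019,0.2041],"\u03b8\u0307":[-3.3226,6.4433,2.0665,0.8307],"tip":[-0.6213,0.1621,0.4339],"u":[-14.7456,-17.1812,-6.4101,-2.2218]}
{"k":18,"\u03b8":[-0.622,1.3459,1.6307,0.2158],"\u03b8\u0307":[-3.0936,6.3191,1.7739,0.7307],"tip":[-0.6171,0.1603,0.3872],"u":[-15.7764,-18.9057,-6.0941,-2.0918]}
{"k":19,"\u03b8":[-0.6664,1.4394,1.6551,0.226],"\u03b8\u0307":[-2.8426,6.1539,1.4748,0.6278],"tip":[-0.6128,0.1573,0.3412],"u":[-16.7973,-20.5822,-5.6466,-1.908]}
{"k":20,"\u03b8":[-0.707,1.5302,1.6751,0.2346],"\u03b8\u0307":[-2.571,5.9489,1.1741,0.5226],"tip":[-0.6084,0.1531,0.296],"u":[-17.7767,-22.175,-5.0968,-1.6811]}
{"k":21,"\u03b8":[-0.7434,1.6175,1.6905,0.2416],"\u03b8\u0307":[-2.2802,5.7062,0.8765,0.4157],"tip":[-0.6041,0.148,0.2518],"u":[-18.6906,-23.6562,-4.476,-1.4231]}
{"k":22,"\u03b8":[-0.7752,1.701,1.7015,0.2471],"\u03b8\u0307":[-1.9725,5.4288,0.5865,0.3079],"tip":[-0.5998,0.142,0.2085],"u":[-19.5222,-25.0048,-3.8152,-1.1461]}
{"k":23,"\u03b8":[-0.8024,1.7801,1.7083,0.2509],"\u03b8\u0307":[-1.651,5.1213,0.3081,0.2002],"tip":[-0.5956,0.1352,0.1663],"u":[-20.2606,-26.2066,-3.143,-0.8617]}
{"k":24,"\u03b8":[-0.8246,1.8544,1.7109,0.2531],"\u03b8\u0307":[-1.3197,4.789,0.0449,0.0938],"tip":[-0.5914,0.1276,0.1252],"u":[-20.9009,-27.2534,-2.4848,-0.5804]}
{"k":25,"\u03b8":[-0.8419,1.9236,1.7098,0.2537],"\u03b8\u0307":[-0.9839,4.4382,-0.2041,0.0025],"tip":[-0.5871,0.1195,0.0854],"u":[-21.4399,-28.1422,-1.8643,-0.3208]}
{"k":26,"\u03b8":[-0.8541,1.9874,1.7049,0.2534],"\u03b8\u0307":[-0.6499,4.076,-0.4534,-0.0324],"tip":[-0.5827,0.1109,0.0467],"u":[-21.8736,-28.8756,-1.3002,-0.1171]}
{"k":27,"\u03b8":[-0.8613,2.0458,1.6965,0.2525],"\u03b8\u0307":[-0.3249,3.7098,-0.6702,-0.0848],"tip":[-0.578,0.1019,0.0094],"u":[-22.2181,-29.4539,-0.797,0.0798]}
{"k":28,"\u03b8":[-0.8639,2.0987,1.6851,0.2507],"\u03b8\u0307":[-0.019,3.3487,-0.8499,-0.1611],"tip":[-0.573,0.0926,-0.0265],"u":[-22.4742,-29.8815,-0.3591,0.271]}
{"k":29,"\u03b8":[-0.8621,2.1464,1.6712,0.2477],"\u03b8\u0307":[0.2365,3.0172,-1.0017,-0.235],"tip":[-0.5676,0.083,-0.0609],"u":[-22.6141,-30.172,0.0111,0.4364]}
{"k":30,"\u03b8":[-0.8569,2.1893,1.6552,0.2437],"\u03b8\u0307":[0.4556,2.7066,-1.1259,-0.2992],"tip":[-0.5619,0.0732,-0.0937]}
{"summary": "any joint saturated: no"}


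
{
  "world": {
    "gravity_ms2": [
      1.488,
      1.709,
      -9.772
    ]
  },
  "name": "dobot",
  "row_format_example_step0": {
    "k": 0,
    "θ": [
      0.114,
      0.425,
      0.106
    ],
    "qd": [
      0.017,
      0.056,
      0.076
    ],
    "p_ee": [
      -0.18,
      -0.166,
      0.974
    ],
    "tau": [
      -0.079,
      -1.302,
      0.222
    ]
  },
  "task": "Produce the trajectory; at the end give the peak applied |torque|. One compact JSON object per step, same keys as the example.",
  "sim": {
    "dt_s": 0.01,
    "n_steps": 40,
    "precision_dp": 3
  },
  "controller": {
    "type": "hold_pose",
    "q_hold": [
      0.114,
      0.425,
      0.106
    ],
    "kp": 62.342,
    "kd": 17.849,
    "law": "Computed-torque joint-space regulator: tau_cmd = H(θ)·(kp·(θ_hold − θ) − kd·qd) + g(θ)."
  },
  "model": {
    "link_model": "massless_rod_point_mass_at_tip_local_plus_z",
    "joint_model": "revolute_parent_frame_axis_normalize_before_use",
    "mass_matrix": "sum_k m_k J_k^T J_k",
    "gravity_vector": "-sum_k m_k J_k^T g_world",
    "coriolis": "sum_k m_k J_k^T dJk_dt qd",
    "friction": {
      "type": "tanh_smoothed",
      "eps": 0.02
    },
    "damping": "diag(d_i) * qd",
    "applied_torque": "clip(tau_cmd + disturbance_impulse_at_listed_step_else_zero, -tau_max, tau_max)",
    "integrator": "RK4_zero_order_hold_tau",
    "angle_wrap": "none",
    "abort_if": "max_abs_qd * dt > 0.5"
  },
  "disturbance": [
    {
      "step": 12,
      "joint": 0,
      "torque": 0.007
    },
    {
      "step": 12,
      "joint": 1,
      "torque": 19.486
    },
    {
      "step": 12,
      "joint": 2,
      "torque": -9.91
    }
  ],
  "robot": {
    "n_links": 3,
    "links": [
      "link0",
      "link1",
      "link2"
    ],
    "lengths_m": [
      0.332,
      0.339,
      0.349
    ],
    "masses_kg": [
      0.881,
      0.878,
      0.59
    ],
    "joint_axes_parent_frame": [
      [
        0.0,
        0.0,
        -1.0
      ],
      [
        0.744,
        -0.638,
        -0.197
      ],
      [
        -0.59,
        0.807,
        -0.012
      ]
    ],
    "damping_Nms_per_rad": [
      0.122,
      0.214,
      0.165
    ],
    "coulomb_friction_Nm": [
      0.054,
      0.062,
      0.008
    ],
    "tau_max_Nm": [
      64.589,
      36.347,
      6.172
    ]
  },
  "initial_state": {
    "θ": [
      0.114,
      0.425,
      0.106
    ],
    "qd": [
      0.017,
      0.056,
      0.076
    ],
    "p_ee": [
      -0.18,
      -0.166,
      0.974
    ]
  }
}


{"k":1,"\u03b8":[0.114,0.425,0.107],"qd":[0.004,0.035,0.038],"p_ee":[-0.18,-0.167,0.974],"tau":[-0.074,-1.264,0.218]}
{"k":2,"\u03b8":[0.114,0.426,0.107],"qd":[-0.001,0.021,0.014],"p_ee":[-0.18,-0.167,0.974],"tau":[-0.074,-1.233,0.214]}
{"k":3,"\u03b8":[0.114,0.426,0.107],"qd":[-0.002,0.012,0.001],"p_ee":[-0.18,-0.167,0.974],"tau":[-0.075,-1.209,0.21]}
{"k":4,"\u03b8":[0.114,0.426,0.107],"qd":[-0.002,0.007,-0.004],"p_ee":[-0.18,-0.167,0.974],"tau":[-0.077,-1.191,0.205]}
{"k":5,"\u03b8":[0.114,0.426,0.107],"qd":[-0.001,0.004,-0.005],"p_ee":[-0.18,-0.167,0.974],"tau":[-0.077,-1.178,0.201]}
{"k":6,"\u03b8":[0.114,0.426,0.107],"qd":[-0.0,0.002,-0.005],"p_ee":[-0.18,-0.167,0.974],"tau":[-0.077,-1.167,0.198]}
{"k":7,"\u03b8":[0.114,0.426,0.107],"qd":[-0.0,0.001,-0.004],"p_ee":[-0.18,-0.167,0.974],"tau":[-0.077,-1.159,0.195]}
{"k":8,"\u03b8":[0.114,0.426,0.107],"qd":[0.0,0.0,-0.003],"p_ee":[-0.18,-0.167,0.974],"tau":[-0.077,-1.153,0.192]}
{"k":9,"\u03b8":[0.114,0.426,0.107],"qd":[0.0,-0.0,-0.002],"p_ee":[-0.18,-0.167,0.974],"tau":[-0.077,-1.148,0.19]}
{"k":10,"\u03b8":[0.114,0.426,0.107],"qd":[0.0,-0.0,-0.002],"p_ee":[-0.18,-0.167,0.974],"tau":[-0.077,-1.143,0.188]}
{"k":11,"\u03b8":[0.114,0.426,0.107],"qd":[0.0,-0.001,-0.001],"p_ee":[-0.18,-0.167,0.974],"tau":[-0.077,-1.14,0.187]}
{"k":12,"\u03b8":[0.114,0.426,0.107],"qd":[0.0,-0.001,-0.001],"p_ee":[-0.18,-0.167,0.974],"tau":[-0.069,18.349,-6.172]}
{"k":13,"\u03b8":[0.114,0.429,0.108],"qd":[-0.007,0.649,0.329],"p_ee":[-0.182,-0.168,0.973],"tau":[-0.079,-4.671,1.348]}
{"k":14,"\u03b8":[0.114,0.435,0.111],"qd":[-0.014,0.505,0.211],"p_ee":[-0.184,-0.17,0.972],"tau":[-0.085,-4.153,1.192]}
{"k":15,"\u03b8":[0.114,0.44,0.113],"qd":[-0.015,0.389,0.127],"p_ee":[-0.185,-0.171,0.971],"tau":[-0.091,-3.71,1.055]}
{"k":16,"\u03b8":[0.114,0.443,0.114],"qd":[-0.013,0.295,0.067],"p_ee":[-0.187,-0.173,0.97],"tau":[-0.096,-3.331,0.935]}
{"k":17,"\u03b8":[0.114,0.446,0.114],"qd":[-0.011,0.219,0.025],"p_ee":[-0.188,-0.174,0.97],"tau":[-0.1,-3.006,0.83]}
{"k":18,"\u03b8":[0.113,0.447,0.114],"qd":[-0.008,0.157,-0.003],"p_ee":[-0.189,-0.174,0.969],"tau":[-0.102,-2.728,0.738]}
{"k":19,"\u03b8":[0.113,0.449,0.114],"qd":[-0.005,0.109,-0.02],"p_ee":[-0.189,-0.175,0.969],"tau":[-0.102,-2.489,0.657]}
{"k":20,"\u03b8":[0.113,0.45,0.114],"qd":[-0.003,0.069,-0.029],"p_ee":[-0.19,-0.175,0.968],"tau":[-0.101,-2.285,0.586]}
{"k":21,"\u03b8":[0.113,0.45,0.113],"qd":[-0.002,0.037,-0.035],"p_ee":[-0.19,-0.175,0.968],"tau":[-0.1,-2.11,0.525]}
{"k":22,"\u03b8":[0.113,0.45,0.113],"qd":[-0.001,0.012,-0.036],"p_ee":[-0.19,-0.176,0.968],"tau":[-0.098,-1.961,0.472]}
{"k":23,"\u03b8":[0.113,0.45,0.113],"qd":[0.001,-0.004,-0.03],"p_ee":[-0.19,-0.176,0.968],"tau":[-0.095,-1.841,0.426]}
{"k":24,"\u03b8":[0.113,0.45,0.113],"qd":[0.003,-0.015,-0.018],"p_ee":[-0.19,-0.176,0.968],"tau":[-0.092,-1.745,0.387]}
{"k":25,"\u03b8":[0.113,0.45,0.112],"qd":[0.003,-0.022,-0.008],"p_ee":[-0.19,-0.176,0.968],"tau":[-0.089,-1.665,0.354]}
{"k":26,"\u03b8":[0.113,0.45,0.112],"qd":[0.004,-0.029,0.001],"p_ee":[-0.19,-0.175,0.968],"tau":[-0.086,-1.598,0.327]}
{"k":27,"\u03b8":[0.113,0.45,0.112],"qd":[0.004,-0.034,0.006],"p_ee":[-0.19,-0.175,0.968],"tau":[-0.083,-1.541,0.304]}
{"k":28,"\u03b8":[0.113,0.449,0.112],"qd":[0.003,-0.038,0.01],"p_ee":[-0.19,-0.175,0.968],"tau":[-0.081,-1.493,0.284]}
{"k":29,"\u03b8":[0.113,0.449,0.113],"qd":[0.003,-0.041,0.013],"p_ee":[-0.19,-0.175,0.969],"tau":[-0.079,-1.452,0.268]}
{"k":30,"\u03b8":[0.113,0.448,0.113],"qd":[0.003,-0.044,0.015],"p_ee":[-0.19,-0.175,0.969],"tau":[-0.077,-1.416,0.254]}
{"k":31,"\u03b8":[0.114,0.448,0.113],"qd":[0.003,-0.046,0.016],"p_ee":[-0.189,-0.175,0.969],"tau":[-0.076,-1.386,0.242]}
{"k":32,"\u03b8":[0.114,0.448,0.113],"qd":[0.003,-0.047,0.017],"p_ee":[-0.189,-0.174,0.969],"tau":[-0.075,-1.36,0.232]}
{"k":33,"\u03b8":[0.114,0.447,0.113],"qd":[0.003,-0.048,0.018],"p_ee":[-0.189,-0.174,0.969],"tau":[-0.074,-1.337,0.223]}
{"k":34,"\u03b8":[0.114,0.447,0.113],"qd":[0.003,-0.048,0.018],"p_ee":[-0.188,-0.174,0.969],"tau":[-0.073,-1.318,0.216]}
{"k":35,"\u03b8":[0.114,0.446,0.114],"qd":[0.003,-0.048,0.018],"p_ee":[-0.188,-0.174,0.969],"tau":[-0.073,-1.302,0.209]}
{"k":36,"\u03b8":[0.114,0.446,0.114],"qd":[0.003,-0.048,0.018],"p_ee":[-0.188,-0.174,0.97],"tau":[-0.072,-1.288,0.204]}
{"k":37,"\u03b8":[0.114,0.445,0.114],"qd":[0.003,-0.047,0.018],"p_ee":[-0.188,-0.173,0.97],"tau":[-0.072,-1.276,0.199]}
{"k":38,"\u03b8":[0.114,0.445,0.114],"qd":[0.003,-0.047,0.018],"p_ee":[-0.187,-0.173,0.97],"tau":[-0.071,-1.265,0.195]}
{"k":39,"\u03b8":[0.114,0.444,0.114],"qd":[0.003,-0.046,0.018],"p_ee":[-0.187,-0.173,0.97],"tau":[-0.071,-1.256,0.192]}
{"k":40,"\u03b8":[0.114,0.444,0.114],"qd":[0.002,-0.045,0.017],"p_ee":[-0.187,-0.173,0.97]}
{"summary": "max |tau| (N\u00b7m): 18.349"}


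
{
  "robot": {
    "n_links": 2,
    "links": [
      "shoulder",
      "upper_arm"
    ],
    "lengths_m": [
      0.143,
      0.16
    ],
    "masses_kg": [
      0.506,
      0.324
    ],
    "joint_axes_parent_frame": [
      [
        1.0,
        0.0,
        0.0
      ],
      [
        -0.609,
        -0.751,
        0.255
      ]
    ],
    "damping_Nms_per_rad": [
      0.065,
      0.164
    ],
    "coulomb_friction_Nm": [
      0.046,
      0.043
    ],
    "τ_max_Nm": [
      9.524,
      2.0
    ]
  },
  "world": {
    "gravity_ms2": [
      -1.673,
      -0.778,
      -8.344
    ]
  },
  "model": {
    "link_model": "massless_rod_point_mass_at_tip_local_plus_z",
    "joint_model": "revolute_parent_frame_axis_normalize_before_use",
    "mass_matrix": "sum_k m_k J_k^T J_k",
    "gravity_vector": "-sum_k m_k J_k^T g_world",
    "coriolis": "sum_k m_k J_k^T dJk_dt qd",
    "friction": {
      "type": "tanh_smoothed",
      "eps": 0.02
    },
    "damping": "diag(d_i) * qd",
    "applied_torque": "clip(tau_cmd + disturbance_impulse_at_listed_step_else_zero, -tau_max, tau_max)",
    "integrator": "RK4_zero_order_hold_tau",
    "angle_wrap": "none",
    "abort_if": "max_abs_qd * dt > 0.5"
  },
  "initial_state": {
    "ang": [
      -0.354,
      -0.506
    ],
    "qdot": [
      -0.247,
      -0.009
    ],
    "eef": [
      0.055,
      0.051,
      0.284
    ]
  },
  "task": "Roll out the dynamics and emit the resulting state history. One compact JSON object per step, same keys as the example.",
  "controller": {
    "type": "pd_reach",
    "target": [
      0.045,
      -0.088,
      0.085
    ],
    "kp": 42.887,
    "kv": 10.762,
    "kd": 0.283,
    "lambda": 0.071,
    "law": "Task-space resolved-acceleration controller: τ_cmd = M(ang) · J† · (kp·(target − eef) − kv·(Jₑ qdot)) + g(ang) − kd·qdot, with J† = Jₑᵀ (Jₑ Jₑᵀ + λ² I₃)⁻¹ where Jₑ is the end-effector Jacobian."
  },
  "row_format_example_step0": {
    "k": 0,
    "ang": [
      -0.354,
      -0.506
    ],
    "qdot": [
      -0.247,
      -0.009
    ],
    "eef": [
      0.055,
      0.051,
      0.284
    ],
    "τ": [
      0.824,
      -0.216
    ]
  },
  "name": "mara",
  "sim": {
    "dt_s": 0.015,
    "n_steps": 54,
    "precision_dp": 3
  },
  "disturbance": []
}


{"k":1,"ang":[-0.356,-0.507],"qdot":[-0.026,-0.159],"eef":[0.055,0.051,0.284],"\u03c4":[0.663,-0.139]}
{"k":2,"ang":[-0.355,-0.51],"qdot":[0.118,-0.228],"eef":[0.056,0.051,0.284],"\u03c4":[0.557,-0.098]}
{"k":3,"ang":[-0.353,-0.514],"qdot":[0.223,-0.254],"eef":[0.056,0.049,0.284],"\u03c4":[0.478,-0.074]}
{"k":4,"ang":[-0.349,-0.518],"qdot":[0.299,-0.272],"eef":[0.056,0.048,0.284],"\u03c4":[0.417,-0.056]}
{"k":5,"ang":[-0.344,-0.522],"qdot":[0.353,-0.285],"eef":[0.057,0.046,0.284],"\u03c4":[0.369,-0.042]}
{"k":6,"ang":[-0.338,-0.526],"qdot":[0.391,-0.294],"eef":[0.057,0.044,0.284],"\u03c4":[0.331,-0.03]}
{"k":7,"ang":[-0.332,-0.531],"qdot":[0.418,-0.301],"eef":[0.057,0.042,0.284],"\u03c4":[0.3,-0.02]}
{"k":8,"ang":[-0.326,-0.535],"qdot":[0.436,-0.305],"eef":[0.058,0.039,0.285],"\u03c4":[0.274,-0.012]}
{"k":9,"ang":[-0.319,-0.54],"qdot":[0.448,-0.308],"eef":[0.058,0.037,0.285],"\u03c4":[0.252,-0.005]}
{"k":10,"ang":[-0.313,-0.545],"qdot":[0.455,-0.31],"eef":[0.059,0.034,0.285],"\u03c4":[0.232,0.002]}
{"k":11,"ang":[-0.306,-0.549],"qdot":[0.459,-0.311],"eef":[0.059,0.032,0.285],"\u03c4":[0.215,0.007]}
{"k":12,"ang":[-0.299,-0.554],"qdot":[0.461,-0.312],"eef":[0.059,0.029,0.285],"\u03c4":[0.2,0.013]}
{"k":13,"ang":[-0.292,-0.559],"qdot":[0.461,-0.312],"eef":[0.06,0.027,0.285],"\u03c4":[0.185,0.018]}
{"k":14,"ang":[-0.285,-0.563],"qdot":[0.459,-0.312],"eef":[0.06,0.024,0.285],"\u03c4":[0.172,0.023]}
{"k":15,"ang":[-0.278,-0.568],"qdot":[0.457,-0.311],"eef":[0.061,0.022,0.284],"\u03c4":[0.159,0.027]}
{"k":16,"ang":[-0.271,-0.573],"qdot":[0.453,-0.311],"eef":[0.061,0.019,0.284],"\u03c4":[0.147,0.032]}
{"k":17,"ang":[-0.265,-0.577],"qdot":[0.45,-0.31],"eef":[0.062,0.017,0.284],"\u03c4":[0.135,0.036]}
{"k":18,"ang":[-0.258,-0.582],"qdot":[0.446,-0.309],"eef":[0.062,0.014,0.284],"\u03c4":[0.123,0.04]}
{"k":19,"ang":[-0.251,-0.587],"qdot":[0.441,-0.308],"eef":[0.062,0.012,0.284],"\u03c4":[0.112,0.044]}
{"k":20,"ang":[-0.245,-0.591],"qdot":[0.437,-0.307],"eef":[0.063,0.009,0.284],"\u03c4":[0.101,0.048]}
{"k":21,"ang":[-0.238,-0.596],"qdot":[0.432,-0.306],"eef":[0.063,0.007,0.284],"\u03c4":[0.09,0.052]}
{"k":22,"ang":[-0.232,-0.6],"qdot":[0.427,-0.305],"eef":[0.064,0.005,0.283],"\u03c4":[0.08,0.056]}
{"k":23,"ang":[-0.225,-0.605],"qdot":[0.422,-0.304],"eef":[0.064,0.002,0.283],"\u03c4":[0.069,0.06]}
{"k":24,"ang":[-0.219,-0.609],"qdot":[0.417,-0.303],"eef":[0.064,0.0,0.283],"\u03c4":[0.059,0.064]}
{"k":25,"ang":[-0.213,-0.614],"qdot":[0.412,-0.302],"eef":[0.065,-0.002,0.282],"\u03c4":[0.049,0.068]}
{"k":26,"ang":[-0.207,-0.619],"qdot":[0.407,-0.301],"eef":[0.065,-0.004,0.282],"\u03c4":[0.039,0.071]}
{"k":27,"ang":[-0.201,-0.623],"qdot":[0.402,-0.3],"eef":[0.065,-0.007,0.282],"\u03c4":[0.029,0.075]}
{"k":28,"ang":[-0.195,-0.628],"qdot":[0.397,-0.299],"eef":[0.066,-0.009,0.282],"\u03c4":[0.019,0.079]}
{"k":29,"ang":[-0.189,-0.632],"qdot":[0.392,-0.298],"eef":[0.066,-0.011,0.281],"\u03c4":[0.01,0.082]}
{"k":30,"ang":[-0.183,-0.636],"qdot":[0.387,-0.297],"eef":[0.067,-0.013,0.281],"\u03c4":[0.0,0.086]}
{"k":31,"ang":[-0.177,-0.641],"qdot":[0.381,-0.295],"eef":[0.067,-0.015,0.28],"\u03c4":[-0.009,0.089]}
{"k":32,"ang":[-0.171,-0.645],"qdot":[0.376,-0.294],"eef":[0.067,-0.017,0.28],"\u03c4":[-0.018,0.093]}
{"k":33,"ang":[-0.166,-0.65],"qdot":[0.371,-0.293],"eef":[0.068,-0.019,0.28],"\u03c4":[-0.027,0.096]}
{"k":34,"ang":[-0.16,-0.654],"qdot":[0.366,-0.292],"eef":[0.068,-0.021,0.279],"\u03c4":[-0.036,0.1]}
{"k":35,"ang":[-0.155,-0.658],"qdot":[0.361,-0.291],"eef":[0.068,-0.023,0.279],"\u03c4":[-0.045,0.103]}
{"k":36,"ang":[-0.149,-0.663],"qdot":[0.356,-0.29],"eef":[0.069,-0.025,0.278],"\u03c4":[-0.053,0.106]}
{"k":37,"ang":[-0.144,-0.667],"qdot":[0.351,-0.289],"eef":[0.069,-0.027,0.278],"\u03c4":[-0.062,0.109]}
{"k":38,"ang":[-0.139,-0.671],"qdot":[0.346,-0.288],"eef":[0.069,-0.029,0.277],"\u03c4":[-0.07,0.113]}
{"k":39,"ang":[-0.134,-0.676],"qdot":[0.341,-0.287],"eef":[0.07,-0.031,0.277],"\u03c4":[-0.079,0.116]}
{"k":40,"ang":[-0.129,-0.68],"qdot":[0.336,-0.285],"eef":[0.07,-0.033,0.276],"\u03c4":[-0.087,0.119]}
{"k":41,"ang":[-0.124,-0.684],"qdot":[0.331,-0.284],"eef":[0.07,-0.035,0.276],"\u03c4":[-0.095,0.122]}
{"k":42,"ang":[-0.119,-0.689],"qdot":[0.326,-0.283],"eef":[0.071,-0.037,0.275],"\u03c4":[-0.103,0.125]}
{"k":43,"ang":[-0.114,-0.693],"qdot":[0.322,-0.282],"eef":[0.071,-0.038,0.275],"\u03c4":[-0.111,0.128]}
{"k":44,"ang":[-0.109,-0.697],"qdot":[0.317,-0.281],"eef":[0.071,-0.04,0.274],"\u03c4":[-0.118,0.131]}
{"k":45,"ang":[-0.104,-0.701],"qdot":[0.312,-0.28],"eef":[0.072,-0.042,0.274],"\u03c4":[-0.126,0.134]}
{"k":46,"ang":[-0.1,-0.705],"qdot":[0.307,-0.279],"eef":[0.072,-0.044,0.273],"\u03c4":[-0.133,0.137]}
{"k":47,"ang":[-0.095,-0.71],"qdot":[0.302,-0.278],"eef":[0.072,-0.045,0.272],"\u03c4":[-0.14,0.14]}
{"k":48,"ang":[-0.091,-0.714],"qdot":[0.297,-0.277],"eef":[0.073,-0.047,0.272],"\u03c4":[-0.148,0.142]}
{"k":49,"ang":[-0.086,-0.718],"qdot":[0.293,-0.276],"eef":[0.073,-0.048,0.271],"\u03c4":[-0.155,0.145]}
{"k":50,"ang":[-0.082,-0.722],"qdot":[0.288,-0.275],"eef":[0.073,-0.05,0.271],"\u03c4":[-0.162,0.148]}
{"k":51,"ang":[-0.078,-0.726],"qdot":[0.283,-0.274],"eef":[0.074,-0.052,0.27],"\u03c4":[-0.169,0.15]}
{"k":52,"ang":[-0.073,-0.73],"qdot":[0.279,-0.273],"eef":[0.074,-0.053,0.269],"\u03c4":[-0.175,0.153]}
{"k":53,"ang":[-0.069,-0.734],"qdot":[0.274,-0.272],"eef":[0.074,-0.055,0.269],"\u03c4":[-0.182,0.156]}
{"k":54,"ang":[-0.065,-0.738],"qdot":[0.27,-0.271],"eef":[0.074,-0.056,0.268]}


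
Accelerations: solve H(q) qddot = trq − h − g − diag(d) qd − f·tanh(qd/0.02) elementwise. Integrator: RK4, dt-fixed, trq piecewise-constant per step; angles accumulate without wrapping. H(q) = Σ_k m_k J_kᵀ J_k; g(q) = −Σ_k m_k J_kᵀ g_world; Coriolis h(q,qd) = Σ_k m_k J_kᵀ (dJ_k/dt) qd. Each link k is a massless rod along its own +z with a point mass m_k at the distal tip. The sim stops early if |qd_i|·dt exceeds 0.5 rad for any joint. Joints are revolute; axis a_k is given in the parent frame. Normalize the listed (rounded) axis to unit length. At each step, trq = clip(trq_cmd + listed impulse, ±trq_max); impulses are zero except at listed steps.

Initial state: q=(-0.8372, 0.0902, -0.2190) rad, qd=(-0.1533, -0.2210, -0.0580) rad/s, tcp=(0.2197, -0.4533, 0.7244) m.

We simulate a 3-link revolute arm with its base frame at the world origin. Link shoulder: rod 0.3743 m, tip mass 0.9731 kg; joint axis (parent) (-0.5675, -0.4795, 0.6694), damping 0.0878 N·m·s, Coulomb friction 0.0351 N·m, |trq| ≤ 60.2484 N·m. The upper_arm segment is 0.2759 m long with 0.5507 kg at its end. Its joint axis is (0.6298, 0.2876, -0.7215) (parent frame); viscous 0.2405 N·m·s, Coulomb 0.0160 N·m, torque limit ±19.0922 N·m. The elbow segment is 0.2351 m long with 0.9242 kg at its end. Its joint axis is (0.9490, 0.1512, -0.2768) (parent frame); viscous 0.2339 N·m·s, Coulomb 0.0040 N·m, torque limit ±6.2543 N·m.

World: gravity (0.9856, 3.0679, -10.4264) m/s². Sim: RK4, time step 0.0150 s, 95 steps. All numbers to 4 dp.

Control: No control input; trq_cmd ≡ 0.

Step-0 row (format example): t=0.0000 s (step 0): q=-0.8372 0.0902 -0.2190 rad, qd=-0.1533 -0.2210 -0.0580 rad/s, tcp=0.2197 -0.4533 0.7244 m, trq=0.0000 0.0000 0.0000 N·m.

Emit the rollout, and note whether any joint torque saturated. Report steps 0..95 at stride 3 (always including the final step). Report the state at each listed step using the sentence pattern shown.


t=0.0450 s (step 3): q=-0.8551 0.0816 -0.2501 rad, qd=-0.6661 -0.3011 -1.1489 rad/s, tcp=0.2239 -0.4544 0.7211 m, trq=0.0000 0.0000 0.0000 N·m.
t=0.0900 s (step 6): q=-0.8979 0.0589 -0.3167 rad, qd=-1.2404 -0.7225 -1.7917 rad/s, tcp=0.2328 -0.4578 0.7125 m, trq=0.0000 0.0000 0.0000 N·m.
t=0.1350 s (step 9): q=-0.9670 0.0157 -0.4110 rad, qd=-1.8382 -1.2020 -2.3997 rad/s, tcp=0.2446 -0.4632 0.6975 m, trq=0.0000 0.0000 0.0000 N·m.
t=0.1800 s (step 12): q=-1.0637 -0.0497 -0.5328 rad, qd=-2.4591 -1.7041 -3.0174 rad/s, tcp=0.2571 -0.4699 0.6742 m, trq=0.0000 0.0000 0.0000 N·m.
t=0.2250 s (step 15): q=-1.1881 -0.1364 -0.6822 rad, qd=-3.0604 -2.1238 -3.6144 rad/s, tcp=0.2663 -0.4770 0.6407 m, trq=0.0000 0.0000 0.0000 N·m.
t=0.2700 s (step 18): q=-1.3377 -0.2371 -0.8567 rad, qd=-3.5705 -2.2955 -4.1153 rad/s, tcp=0.2676 -0.4845 0.5955 m, trq=0.0000 0.0000 0.0000 N·m.
t=0.3150 s (step 21): q=-1.5077 -0.3382 -1.0498 rad, qd=-3.9682 -2.1479 -4.4275 rad/s, tcp=0.2568 -0.4936 0.5384 m, trq=0.0000 0.0000 0.0000 N·m.
t=0.3600 s (step 24): q=-1.6940 -0.4264 -1.2512 rad, qd=-4.3056 -1.7340 -4.4732 rad/s, tcp=0.2319 -0.5060 0.4705 m, trq=0.0000 0.0000 0.0000 N·m.
t=0.4050 s (step 27): q=-1.8952 -0.4909 -1.4472 rad, qd=-4.6405 -1.0986 -4.1758 rad/s, tcp=0.1928 -0.5232 0.3938 m, trq=0.0000 0.0000 0.0000 N·m.
t=0.4500 s (step 30): q=-2.1117 -0.5219 -1.6201 rad, qd=-4.9822 -0.2393 -3.4165 rad/s, tcp=0.1401 -0.5457 0.3099 m, trq=0.0000 0.0000 0.0000 N·m.
t=0.4950 s (step 33): q=-2.3432 -0.5108 -1.7445 rad, qd=-5.2889 0.7336 -1.9844 rad/s, tcp=0.0743 -0.5729 0.2201 m, trq=0.0000 0.0000 0.0000 N·m.
t=0.5400 s (step 36): q=-2.5848 -0.4568 -1.7872 rad, qd=-5.4039 1.6243 0.2101 rad/s, tcp=-0.0068 -0.6028 0.1248 m, trq=0.0000 0.0000 0.0000 N·m.
t=0.5850 s (step 39): q=-2.8234 -0.3700 -1.7170 rad, qd=-5.1146 2.1725 2.9621 rad/s, tcp=-0.1102 -0.6305 0.0247 m, trq=0.0000 0.0000 0.0000 N·m.
t=0.6300 s (step 42): q=-3.0366 -0.2640 -1.5224 rad, qd=-4.2700 2.5425 5.6001 rad/s, tcp=-0.2460 -0.6434 -0.0725 m, trq=0.0000 0.0000 0.0000 N·m.
t=0.6750 s (step 45): q=-3.2035 -0.1408 -1.2255 rad, qd=-3.1696 2.8982 7.4078 rad/s, tcp=-0.4144 -0.6220 -0.1459 m, trq=0.0000 0.0000 0.0000 N·m.
t=0.7200 s (step 48): q=-3.3321 -0.0138 -0.8783 rad, qd=-2.7379 2.5695 7.6847 rad/s, tcp=-0.5903 -0.5512 -0.1679 m, trq=0.0000 0.0000 0.0000 N·m.
t=0.7650 s (step 51): q=-3.4668 0.0800 -0.5700 rad, qd=-3.3785 1.5705 5.6484 rad/s, tcp=-0.7311 -0.4369 -0.1346 m, trq=0.0000 0.0000 0.0000 N·m.
t=0.8100 s (step 54): q=-3.6418 0.1261 -0.3859 rad, qd=-4.4058 0.4356 2.5683 rad/s, tcp=-0.8181 -0.3038 -0.0733 m, trq=0.0000 0.0000 0.0000 N·m.
t=0.8550 s (step 57): q=-3.8599 0.1170 -0.3276 rad, qd=-5.2190 -0.8176 0.1757 rad/s, tcp=-0.8615 -0.1720 -0.0062 m, trq=0.0000 0.0000 0.0000 N·m.
t=0.9000 s (step 60): q=-4.1044 0.0574 -0.3568 rad, qd=-5.5580 -1.7191 -1.3680 rad/s, tcp=-0.8728 -0.0513 0.0592 m, trq=0.0000 0.0000 0.0000 N·m.
t=0.9450 s (step 63): q=-4.3518 -0.0252 -0.4420 rad, qd=-5.3507 -1.8083 -2.3230 rad/s, tcp=-0.8589 0.0529 0.1220 m, trq=0.0000 0.0000 0.0000 N·m.
t=0.9900 s (step 66): q=-4.5796 -0.0955 -0.5575 rad, qd=-4.7249 -1.2496 -2.7235 rad/s, tcp=-0.8260 0.1374 0.1823 m, trq=0.0000 0.0000 0.0000 N·m.
t=1.0350 s (step 69): q=-4.7746 -0.1353 -0.6810 rad, qd=-3.9330 -0.5293 -2.7198 rad/s, tcp=-0.7820 0.2020 0.2387 m, trq=0.0000 0.0000 0.0000 N·m.
t=1.0800 s (step 72): q=-4.9340 -0.1455 -0.8000 rad, qd=-3.1648 0.0313 -2.5577 rad/s, tcp=-0.7340 0.2490 0.2890 m, trq=0.0000 0.0000 0.0000 N·m.
t=1.1250 s (step 75): q=-5.0612 -0.1372 -0.9109 rad, qd=-2.5028 0.3193 -2.3942 rad/s, tcp=-0.6871 0.2811 0.3305 m, trq=0.0000 0.0000 0.0000 N·m.
t=1.1700 s (step 78): q=-5.1603 -0.1189 -1.0174 rad, qd=-1.9111 0.4734 -2.3559 rad/s, tcp=-0.6445 0.3014 0.3614 m, trq=0.0000 0.0000 0.0000 N·m.
t=1.2150 s (step 81): q=-5.2341 -0.0963 -1.1243 rad, qd=-1.3768 0.5115 -2.4114 rad/s, tcp=-0.6083 0.3123 0.3805 m, trq=0.0000 0.0000 0.0000 N·m.
t=1.2600 s (step 84): q=-5.2847 -0.0741 -1.2351 rad, qd=-0.8747 0.4661 -2.5157 rad/s, tcp=-0.5797 0.3156 0.3874 m, trq=0.0000 0.0000 0.0000 N·m.
t=1.3050 s (step 87): q=-5.3129 -0.0553 -1.3506 rad, qd=-0.3787 0.3603 -2.6116 rad/s, tcp=-0.5593 0.3124 0.3822 m, trq=0.0000 0.0000 0.0000 N·m.
t=1.3500 s (step 90): q=-5.3186 -0.0424 -1.4691 rad, qd=0.1268 0.1894 -2.6286 rad/s, tcp=-0.5473 0.3029 0.3656 m, trq=0.0000 0.0000 0.0000 N·m.
t=1.3950 s (step 93): q=-5.3010 -0.0388 -1.5853 rad, qd=0.6653 -0.0156 -2.5193 rad/s, tcp=-0.5436 0.2869 0.3387 m, trq=0.0000 0.0000 0.0000 N·m.
t=1.4250 s (step 95): q=-5.2750 -0.0405 -1.6589 rad, qd=1.0742 -0.0980 -2.3733 rad/s, tcp=-0.5456 0.2725 0.3158 m.
any joint saturated: no


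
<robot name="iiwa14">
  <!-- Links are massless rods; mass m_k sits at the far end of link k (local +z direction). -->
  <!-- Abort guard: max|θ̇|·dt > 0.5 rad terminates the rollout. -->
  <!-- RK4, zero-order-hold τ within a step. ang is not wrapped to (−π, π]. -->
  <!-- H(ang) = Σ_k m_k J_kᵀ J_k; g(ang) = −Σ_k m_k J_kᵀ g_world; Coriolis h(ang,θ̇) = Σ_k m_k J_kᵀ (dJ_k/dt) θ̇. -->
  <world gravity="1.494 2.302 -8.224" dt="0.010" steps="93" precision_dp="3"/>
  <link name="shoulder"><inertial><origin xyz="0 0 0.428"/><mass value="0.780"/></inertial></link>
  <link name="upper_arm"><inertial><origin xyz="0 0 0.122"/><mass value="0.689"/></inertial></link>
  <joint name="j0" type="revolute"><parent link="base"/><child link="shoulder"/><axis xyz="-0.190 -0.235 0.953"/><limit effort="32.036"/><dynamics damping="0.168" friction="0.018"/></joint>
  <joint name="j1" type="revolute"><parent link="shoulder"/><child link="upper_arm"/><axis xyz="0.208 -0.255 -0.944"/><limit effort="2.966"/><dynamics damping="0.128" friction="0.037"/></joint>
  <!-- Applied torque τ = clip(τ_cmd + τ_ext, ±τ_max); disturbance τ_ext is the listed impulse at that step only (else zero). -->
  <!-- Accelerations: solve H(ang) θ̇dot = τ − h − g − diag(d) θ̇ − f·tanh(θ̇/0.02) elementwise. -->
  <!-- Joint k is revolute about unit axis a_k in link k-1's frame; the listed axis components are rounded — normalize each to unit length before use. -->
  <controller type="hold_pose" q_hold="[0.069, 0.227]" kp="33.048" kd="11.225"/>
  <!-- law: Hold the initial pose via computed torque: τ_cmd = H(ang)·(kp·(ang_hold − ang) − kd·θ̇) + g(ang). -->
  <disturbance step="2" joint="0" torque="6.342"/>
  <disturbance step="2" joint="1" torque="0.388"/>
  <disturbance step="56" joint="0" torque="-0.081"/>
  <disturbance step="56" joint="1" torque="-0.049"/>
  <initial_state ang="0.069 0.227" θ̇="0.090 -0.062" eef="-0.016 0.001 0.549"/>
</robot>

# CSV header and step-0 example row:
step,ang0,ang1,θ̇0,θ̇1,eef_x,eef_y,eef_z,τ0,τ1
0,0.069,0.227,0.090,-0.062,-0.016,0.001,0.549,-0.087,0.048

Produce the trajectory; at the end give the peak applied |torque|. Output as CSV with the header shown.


step,ang0,ang1,θ̇0,θ̇1,eef_x,eef_y,eef_z,τ0,τ1
1,0.070,0.228,0.074,-0.118,-0.017,0.002,0.549,-0.081,0.049
2,0.070,0.228,0.059,-0.134,-0.017,0.002,0.549,6.266,0.437
3,0.081,0.228,2.083,-0.107,-0.018,0.002,0.549,-0.774,0.006
4,0.100,0.229,1.734,-0.102,-0.021,0.004,0.549,-0.674,0.012
5,0.116,0.230,1.436,-0.096,-0.023,0.005,0.549,-0.588,0.018
6,0.129,0.230,1.181,-0.094,-0.024,0.006,0.549,-0.514,0.022
7,0.139,0.231,0.964,-0.095,-0.026,0.007,0.549,-0.451,0.026
8,0.148,0.232,0.780,-0.099,-0.027,0.008,0.549,-0.397,0.029
9,0.155,0.232,0.622,-0.104,-0.028,0.008,0.549,-0.350,0.032
10,0.160,0.233,0.488,-0.109,-0.029,0.009,0.549,-0.309,0.035
11,0.164,0.233,0.375,-0.115,-0.029,0.009,0.549,-0.275,0.037
12,0.168,0.234,0.278,-0.121,-0.030,0.009,0.549,-0.245,0.039
13,0.170,0.234,0.196,-0.127,-0.030,0.010,0.549,-0.219,0.040
14,0.171,0.234,0.127,-0.132,-0.030,0.010,0.549,-0.197,0.042
15,0.172,0.235,0.070,-0.137,-0.031,0.010,0.549,-0.179,0.043
16,0.173,0.235,0.023,-0.144,-0.031,0.010,0.549,-0.163,0.044
17,0.173,0.235,-0.013,-0.153,-0.031,0.010,0.549,-0.151,0.045
18,0.172,0.235,-0.038,-0.160,-0.031,0.010,0.549,-0.141,0.045
19,0.172,0.235,-0.058,-0.163,-0.030,0.010,0.549,-0.134,0.046
20,0.171,0.235,-0.075,-0.165,-0.030,0.010,0.549,-0.128,0.046
21,0.170,0.235,-0.088,-0.167,-0.030,0.010,0.549,-0.122,0.047
22,0.169,0.235,-0.099,-0.168,-0.030,0.009,0.549,-0.117,0.047
23,0.168,0.235,-0.108,-0.168,-0.030,0.009,0.549,-0.113,0.047
24,0.166,0.235,-0.115,-0.169,-0.030,0.009,0.549,-0.110,0.047
25,0.165,0.235,-0.121,-0.170,-0.030,0.009,0.549,-0.107,0.048
26,0.164,0.235,-0.125,-0.170,-0.029,0.009,0.549,-0.104,0.048
27,0.162,0.235,-0.128,-0.170,-0.029,0.009,0.549,-0.102,0.048
28,0.161,0.235,-0.130,-0.170,-0.029,0.009,0.549,-0.099,0.048
29,0.160,0.235,-0.132,-0.171,-0.029,0.009,0.549,-0.098,0.048
30,0.158,0.235,-0.132,-0.171,-0.029,0.009,0.549,-0.096,0.048
31,0.157,0.234,-0.132,-0.171,-0.028,0.009,0.549,-0.095,0.048
32,0.155,0.234,-0.132,-0.171,-0.028,0.008,0.549,-0.093,0.048
33,0.154,0.234,-0.131,-0.171,-0.028,0.008,0.549,-0.092,0.048
34,0.153,0.234,-0.130,-0.170,-0.028,0.008,0.549,-0.091,0.049
35,0.151,0.234,-0.129,-0.170,-0.028,0.008,0.549,-0.090,0.049
36,0.150,0.234,-0.127,-0.170,-0.027,0.008,0.549,-0.090,0.049
37,0.148,0.234,-0.125,-0.170,-0.027,0.008,0.549,-0.089,0.049
38,0.147,0.234,-0.124,-0.170,-0.027,0.008,0.549,-0.088,0.049
39,0.146,0.234,-0.122,-0.170,-0.027,0.008,0.549,-0.088,0.049
40,0.144,0.234,-0.119,-0.169,-0.027,0.008,0.549,-0.087,0.049
41,0.143,0.234,-0.117,-0.169,-0.027,0.008,0.549,-0.087,0.049
42,0.142,0.234,-0.115,-0.169,-0.026,0.007,0.549,-0.086,0.049
43,0.141,0.234,-0.113,-0.169,-0.026,0.007,0.549,-0.086,0.049
44,0.139,0.234,-0.110,-0.169,-0.026,0.007,0.549,-0.085,0.049
45,0.138,0.233,-0.108,-0.168,-0.026,0.007,0.549,-0.085,0.049
46,0.137,0.233,-0.106,-0.168,-0.026,0.007,0.549,-0.085,0.049
47,0.136,0.233,-0.103,-0.168,-0.026,0.007,0.549,-0.084,0.049
48,0.135,0.233,-0.101,-0.168,-0.025,0.007,0.549,-0.084,0.049
49,0.134,0.233,-0.099,-0.167,-0.025,0.007,0.549,-0.084,0.049
50,0.133,0.233,-0.096,-0.167,-0.025,0.007,0.549,-0.083,0.049
51,0.132,0.233,-0.094,-0.167,-0.025,0.007,0.549,-0.083,0.049
52,0.131,0.233,-0.092,-0.167,-0.025,0.007,0.549,-0.083,0.049
53,0.130,0.233,-0.090,-0.167,-0.025,0.006,0.549,-0.083,0.049
54,0.129,0.233,-0.088,-0.166,-0.025,0.006,0.549,-0.082,0.049
55,0.128,0.233,-0.086,-0.166,-0.024,0.006,0.549,-0.082,0.049
56,0.127,0.233,-0.083,-0.166,-0.024,0.006,0.549,-0.163,0.000
57,0.126,0.232,-0.112,-0.092,-0.024,0.006,0.549,-0.073,0.049
58,0.124,0.232,-0.102,-0.149,-0.024,0.006,0.549,-0.074,0.049
59,0.123,0.232,-0.096,-0.162,-0.024,0.006,0.549,-0.075,0.050
60,0.122,0.232,-0.090,-0.165,-0.024,0.006,0.549,-0.076,0.050
61,0.121,0.232,-0.086,-0.166,-0.024,0.006,0.549,-0.076,0.050
62,0.120,0.232,-0.082,-0.166,-0.023,0.006,0.549,-0.077,0.049
63,0.120,0.232,-0.078,-0.165,-0.023,0.006,0.549,-0.077,0.049
64,0.119,0.232,-0.074,-0.165,-0.023,0.006,0.549,-0.077,0.049
65,0.118,0.232,-0.071,-0.165,-0.023,0.006,0.549,-0.078,0.049
66,0.117,0.232,-0.068,-0.164,-0.023,0.005,0.549,-0.078,0.049
67,0.116,0.232,-0.066,-0.164,-0.023,0.005,0.549,-0.078,0.049
68,0.116,0.232,-0.063,-0.164,-0.023,0.005,0.549,-0.078,0.049
69,0.115,0.232,-0.061,-0.164,-0.023,0.005,0.549,-0.078,0.049
70,0.114,0.232,-0.059,-0.164,-0.023,0.005,0.549,-0.078,0.049
71,0.113,0.232,-0.057,-0.163,-0.022,0.005,0.549,-0.078,0.049
72,0.113,0.232,-0.055,-0.163,-0.022,0.005,0.549,-0.078,0.049
73,0.112,0.232,-0.053,-0.163,-0.022,0.005,0.549,-0.078,0.049
74,0.111,0.232,-0.052,-0.163,-0.022,0.005,0.549,-0.078,0.049
75,0.111,0.232,-0.050,-0.163,-0.022,0.005,0.549,-0.078,0.049
76,0.110,0.232,-0.049,-0.163,-0.022,0.005,0.549,-0.078,0.049
77,0.110,0.232,-0.047,-0.162,-0.022,0.005,0.549,-0.078,0.049
78,0.109,0.232,-0.046,-0.162,-0.022,0.005,0.549,-0.078,0.049
79,0.109,0.232,-0.045,-0.162,-0.022,0.005,0.549,-0.078,0.049
80,0.108,0.232,-0.043,-0.162,-0.022,0.005,0.549,-0.078,0.049
81,0.107,0.232,-0.042,-0.162,-0.022,0.005,0.549,-0.078,0.049
82,0.107,0.232,-0.041,-0.162,-0.022,0.005,0.549,-0.078,0.049
83,0.106,0.232,-0.040,-0.162,-0.022,0.005,0.549,-0.077,0.049
84,0.106,0.232,-0.039,-0.162,-0.021,0.005,0.549,-0.077,0.049
85,0.105,0.232,-0.038,-0.162,-0.021,0.005,0.549,-0.077,0.049
86,0.105,0.232,-0.037,-0.161,-0.021,0.004,0.549,-0.077,0.049
87,0.105,0.232,-0.036,-0.161,-0.021,0.004,0.549,-0.077,0.049
88,0.104,0.232,-0.035,-0.161,-0.021,0.004,0.549,-0.077,0.049
89,0.104,0.232,-0.035,-0.161,-0.021,0.004,0.549,-0.076,0.049
90,0.103,0.232,-0.034,-0.161,-0.021,0.004,0.549,-0.076,0.049
91,0.103,0.232,-0.033,-0.161,-0.021,0.004,0.549,-0.076,0.049
92,0.102,0.232,-0.032,-0.161,-0.021,0.004,0.549,-0.076,0.049
93,0.102,0.232,-0.032,-0.161,-0.021,0.004,0.549,,
# max |τ| (N·m): 6.266
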